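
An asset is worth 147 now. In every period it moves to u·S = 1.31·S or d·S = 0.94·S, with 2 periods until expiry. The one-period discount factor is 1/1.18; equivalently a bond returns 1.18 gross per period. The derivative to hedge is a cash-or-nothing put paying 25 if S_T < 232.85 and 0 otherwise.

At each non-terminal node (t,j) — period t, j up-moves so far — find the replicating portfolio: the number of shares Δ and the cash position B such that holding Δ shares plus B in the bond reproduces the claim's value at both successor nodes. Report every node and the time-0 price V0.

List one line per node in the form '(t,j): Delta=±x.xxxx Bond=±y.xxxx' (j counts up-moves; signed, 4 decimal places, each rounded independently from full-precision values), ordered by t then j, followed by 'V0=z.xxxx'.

No-arbitrage ⇒ martingale measure with p* = (R−d)/(u−d) = 0.6486.
Payoff layer (t=2): V(2,0)=25.0000, V(2,1)=25.0000, V(2,2)=0.0000
(1,0): S=138.1800. Δ = (V_up−V_dn)/(S_up−S_dn) = (25.0000−25.0000)/(181.0158−129.8892) = 0.0000. V = [p*·25.0000 + (1−p*)·25.0000]/1.18 = 21.1864. B = V − Δ·S = 21.1864.
(1,1): S=192.5700. Δ = (V_up−V_dn)/(S_up−S_dn) = (0.0000−25.0000)/(252.2667−181.0158) = -0.3509. V = [p*·0.0000 + (1−p*)·25.0000]/1.18 = 7.4439. B = V − Δ·S = 75.0115.
(0,0): S=147.0000. Δ = (V_up−V_dn)/(S_up−S_dn) = (7.4439−21.1864)/(192.5700−138.1800) = -0.2527. V = [p*·7.4439 + (1−p*)·21.1864]/1.18 = 10.4003. B = V − Δ·S = 47.5423.
Self-financing check: at every node Δ·S+B equals the discounted successor values.

(0,0): Delta=-0.2527 Bond=47.5423
(1,0): Delta=0.0000 Bond=21.1864
(1,1): Delta=-0.3509 Bond=75.0115
V0=10.4003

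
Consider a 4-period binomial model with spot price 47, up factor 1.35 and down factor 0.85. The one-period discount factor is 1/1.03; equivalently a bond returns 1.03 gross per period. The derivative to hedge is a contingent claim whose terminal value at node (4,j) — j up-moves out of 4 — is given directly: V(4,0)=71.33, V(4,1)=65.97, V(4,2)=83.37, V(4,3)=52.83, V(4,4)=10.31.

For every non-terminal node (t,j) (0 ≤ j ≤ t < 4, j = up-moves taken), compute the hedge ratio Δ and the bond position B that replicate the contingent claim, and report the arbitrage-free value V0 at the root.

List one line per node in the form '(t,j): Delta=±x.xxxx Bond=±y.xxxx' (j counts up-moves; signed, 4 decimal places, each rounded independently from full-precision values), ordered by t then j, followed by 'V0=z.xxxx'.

No-arbitrage ⇒ martingale measure with p* = (R−d)/(u−d) = 0.3600.
Payoff layer (t=4): V(4,0)=71.3300, V(4,1)=65.9700, V(4,2)=83.3700, V(4,3)=52.8300, V(4,4)=10.3100
  t=3,j=0: stock 28.8639 → up 38.9662 (V=65.9700), down 24.5343 (V=71.3300). Price 67.3790; hedge Δ=-0.3714, bond B=78.0990.
  t=3,j=1: stock 45.8426 → up 61.8875 (V=83.3700), down 38.9662 (V=65.9700). Price 70.1301; hedge Δ=0.7591, bond B=35.3301.
  t=3,j=2: stock 72.8089 → up 98.2920 (V=52.8300), down 61.8875 (V=83.3700). Price 70.2676; hedge Δ=-0.8389, bond B=131.3476.
  t=3,j=3: stock 115.6376 → up 156.1108 (V=10.3100), down 98.2920 (V=52.8300). Price 36.4299; hedge Δ=-0.7354, bond B=121.4699.
  t=2,j=0: stock 33.9575 → up 45.8426 (V=70.1301), down 28.8639 (V=67.3790). Price 66.3781; hedge Δ=0.1620, bond B=60.8759.
  t=2,j=1: stock 53.9325 → up 72.8089 (V=70.2676), down 45.8426 (V=70.1301). Price 68.1355; hedge Δ=0.0051, bond B=67.8606.
  t=2,j=2: stock 85.6575 → up 115.6376 (V=36.4299), down 72.8089 (V=70.2676). Price 56.3942; hedge Δ=-0.7901, bond B=124.0695.
  t=1,j=0: stock 39.9500 → up 53.9325 (V=68.1355), down 33.9575 (V=66.3781). Price 65.0590; hedge Δ=0.0880, bond B=61.5441.
  t=1,j=1: stock 63.4500 → up 85.6575 (V=56.3942), down 53.9325 (V=68.1355). Price 62.0472; hedge Δ=-0.3701, bond B=85.5299.
  t=0,j=0: stock 47.0000 → up 63.4500 (V=62.0472), down 39.9500 (V=65.0590). Price 62.1114; hedge Δ=-0.1282, bond B=68.1349.
Check: Δ(0,0)·S0 + B(0,0) = 62.1114 = V0.

(0,0): Delta=-0.1282 Bond=68.1349
(1,0): Delta=0.0880 Bond=61.5441
(1,1): Delta=-0.3701 Bond=85.5299
(2,0): Delta=0.1620 Bond=60.8759
(2,1): Delta=0.0051 Bond=67.8606
(2,2): Delta=-0.7901 Bond=124.0695
(3,0): Delta=-0.3714 Bond=78.0990
(3,1): Delta=0.7591 Bond=35.3301
(3,2): Delta=-0.8389 Bond=131.3476
(3,3): Delta=-0.7354 Bond=121.4699
V0=62.1114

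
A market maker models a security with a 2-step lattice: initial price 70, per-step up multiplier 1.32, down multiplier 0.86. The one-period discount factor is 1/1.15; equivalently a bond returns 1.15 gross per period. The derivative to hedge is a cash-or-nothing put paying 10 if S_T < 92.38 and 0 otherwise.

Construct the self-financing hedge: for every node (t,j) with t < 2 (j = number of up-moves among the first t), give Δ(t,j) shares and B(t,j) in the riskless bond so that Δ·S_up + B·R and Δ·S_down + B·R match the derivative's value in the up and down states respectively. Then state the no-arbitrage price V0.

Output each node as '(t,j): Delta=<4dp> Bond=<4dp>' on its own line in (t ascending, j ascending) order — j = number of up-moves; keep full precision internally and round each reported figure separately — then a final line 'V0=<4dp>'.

No-arbitrage ⇒ martingale measure with p* = (R−d)/(u−d) = 0.6304.
Payoff layer (t=2): V(2,0)=10.0000, V(2,1)=10.0000, V(2,2)=0.0000
Node (1,0) S=60.2000: V=(p*·10.0000+(1−p*)·10.0000)/1.15=8.6957; Δ=(10.0000−10.0000)/(79.4640−51.7720)=0.0000; B=V−Δ·S=8.6957
Node (1,1) S=92.4000: V=(p*·0.0000+(1−p*)·10.0000)/1.15=3.2136; Δ=(0.0000−10.0000)/(121.9680−79.4640)=-0.2353; B=V−Δ·S=24.9527
Node (0,0) S=70.0000: V=(p*·3.2136+(1−p*)·8.6957)/1.15=4.5562; Δ=(3.2136−8.6957)/(92.4000−60.2000)=-0.1702; B=V−Δ·S=16.4736
The time-0 hedge costs 4.5562, which is the no-arbitrage price.

(0,0): Delta=-0.1702 Bond=16.4736
(1,0): Delta=0.0000 Bond=8.6957
(1,1): Delta=-0.2353 Bond=24.9527
V0=4.5562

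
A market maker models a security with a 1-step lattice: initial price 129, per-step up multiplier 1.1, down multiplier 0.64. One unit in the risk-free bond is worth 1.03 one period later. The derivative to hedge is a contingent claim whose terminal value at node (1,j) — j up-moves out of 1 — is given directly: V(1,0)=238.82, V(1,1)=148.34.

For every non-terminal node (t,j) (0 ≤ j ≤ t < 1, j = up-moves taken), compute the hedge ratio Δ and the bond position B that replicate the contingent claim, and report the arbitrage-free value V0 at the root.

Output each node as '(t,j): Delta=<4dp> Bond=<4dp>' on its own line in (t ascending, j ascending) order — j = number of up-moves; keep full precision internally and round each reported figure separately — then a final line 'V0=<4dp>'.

Under the risk-neutral measure, an up-move has probability p* = (R−d)/(u−d) = 0.8478 and values discount at R = 1.03.
Payoff layer (t=1): V(1,0)=238.8200, V(1,1)=148.3400
(0,0): S=129.0000. Δ = (V_up−V_dn)/(S_up−S_dn) = (148.3400−238.8200)/(141.9000−82.5600) = -1.5248. V = [p*·148.3400 + (1−p*)·238.8200]/1.03 = 157.3871. B = V − Δ·S = 354.0827.
The time-0 hedge costs 157.3871, which is the no-arbitrage price.

(0,0): Delta=-1.5248 Bond=354.0827
V0=157.3871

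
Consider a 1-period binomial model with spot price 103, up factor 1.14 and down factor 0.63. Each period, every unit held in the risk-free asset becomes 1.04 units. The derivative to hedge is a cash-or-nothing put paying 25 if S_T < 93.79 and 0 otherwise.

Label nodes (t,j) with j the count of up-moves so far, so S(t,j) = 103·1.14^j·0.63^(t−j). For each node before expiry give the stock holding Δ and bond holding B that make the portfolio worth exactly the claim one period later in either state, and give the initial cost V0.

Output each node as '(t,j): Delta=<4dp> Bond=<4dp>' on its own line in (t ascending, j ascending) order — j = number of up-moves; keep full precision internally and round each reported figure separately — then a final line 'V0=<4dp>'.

The replicating-portfolio and risk-neutral prices coincide; use p* = (1.04−0.63)/(1.14−0.63) = 0.8039 for the latter.
At expiry t=1: V(1,0)=25.0000, V(1,1)=0.0000
  t=0,j=0: stock 103.0000 → up 117.4200 (V=0.0000), down 64.8900 (V=25.0000). Price 4.7134; hedge Δ=-0.4759, bond B=53.7330.
Check: Δ(0,0)·S0 + B(0,0) = 4.7134 = V0.

(0,0): Delta=-0.4759 Bond=53.7330
V0=4.7134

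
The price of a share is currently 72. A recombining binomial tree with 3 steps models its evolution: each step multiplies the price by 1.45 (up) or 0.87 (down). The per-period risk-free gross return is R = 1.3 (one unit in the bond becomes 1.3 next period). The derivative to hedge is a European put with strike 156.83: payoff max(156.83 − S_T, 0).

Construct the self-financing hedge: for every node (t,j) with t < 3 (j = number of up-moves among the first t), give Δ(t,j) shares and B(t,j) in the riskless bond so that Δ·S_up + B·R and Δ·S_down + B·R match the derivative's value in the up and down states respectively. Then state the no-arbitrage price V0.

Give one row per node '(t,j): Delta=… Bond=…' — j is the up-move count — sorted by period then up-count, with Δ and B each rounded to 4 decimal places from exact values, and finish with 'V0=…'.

(0,0): Delta=-0.5119 Bond=47.8653
(1,0): Delta=-1.0000 Bond=92.7988
(1,1): Delta=-0.4098 Bond=51.5595
(2,0): Delta=-1.0000 Bond=120.6385
(2,1): Delta=-1.0000 Bond=120.6385
(2,2): Delta=-0.2862 Bond=48.3258
V0=11.0078

No-arbitrage ⇒ martingale measure with p* = (R−d)/(u−d) = 0.7414.
At expiry t=3: V(3,0)=109.4178, V(3,1)=77.8096, V(3,2)=25.1294, V(3,3)=0.0000
Node (2,0) S=54.4968: V=(p*·77.8096+(1−p*)·109.4178)/1.3=66.1417; Δ=(77.8096−109.4178)/(79.0204−47.4122)=-1.0000; B=V−Δ·S=120.6385
Node (2,1) S=90.8280: V=(p*·25.1294+(1−p*)·77.8096)/1.3=29.8105; Δ=(25.1294−77.8096)/(131.7006−79.0204)=-1.0000; B=V−Δ·S=120.6385
Node (2,2) S=151.3800: V=(p*·0.0000+(1−p*)·25.1294)/1.3=4.9992; Δ=(0.0000−25.1294)/(219.5010−131.7006)=-0.2862; B=V−Δ·S=48.3258
Node (1,0) S=62.6400: V=(p*·29.8105+(1−p*)·66.1417)/1.3=30.1588; Δ=(29.8105−66.1417)/(90.8280−54.4968)=-1.0000; B=V−Δ·S=92.7988
Node (1,1) S=104.4000: V=(p*·4.9992+(1−p*)·29.8105)/1.3=8.7815; Δ=(4.9992−29.8105)/(151.3800−90.8280)=-0.4098; B=V−Δ·S=51.5595
Node (0,0) S=72.0000: V=(p*·8.7815+(1−p*)·30.1588)/1.3=11.0078; Δ=(8.7815−30.1588)/(104.4000−62.6400)=-0.5119; B=V−Δ·S=47.8653
Each (Δ,B) replicates both successor values, so the strategy is self-financing and V0 is arbitrage-free.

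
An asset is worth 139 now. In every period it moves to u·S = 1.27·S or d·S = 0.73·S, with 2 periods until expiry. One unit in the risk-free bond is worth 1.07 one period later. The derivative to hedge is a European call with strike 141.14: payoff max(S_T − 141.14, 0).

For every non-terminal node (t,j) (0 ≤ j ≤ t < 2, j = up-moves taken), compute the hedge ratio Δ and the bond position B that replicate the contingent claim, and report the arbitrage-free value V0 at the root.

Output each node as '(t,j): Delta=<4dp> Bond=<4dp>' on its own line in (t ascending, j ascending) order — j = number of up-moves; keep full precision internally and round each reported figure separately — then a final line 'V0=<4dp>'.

(0,0): Delta=0.6511 Bond=-61.7451
(1,0): Delta=0.0000 Bond=0.0000
(1,1): Delta=0.8713 Bond=-104.9304
V0=28.7580

Risk-neutral probability p* = (R−d)/(u−d) = (1.07−0.73)/(1.27−0.73) = 0.6296.
Payoff layer (t=2): V(2,0)=0.0000, V(2,1)=0.0000, V(2,2)=83.0531
  t=1,j=0: stock 101.4700 → up 128.8669 (V=0.0000), down 74.0731 (V=0.0000). Price 0.0000; hedge Δ=0.0000, bond B=0.0000.
  t=1,j=1: stock 176.5300 → up 224.1931 (V=83.0531), down 128.8669 (V=0.0000). Price 48.8717; hedge Δ=0.8713, bond B=-104.9304.
  t=0,j=0: stock 139.0000 → up 176.5300 (V=48.8717), down 101.4700 (V=0.0000). Price 28.7580; hedge Δ=0.6511, bond B=-61.7451.
Self-financing check: at every node Δ·S+B equals the discounted successor values.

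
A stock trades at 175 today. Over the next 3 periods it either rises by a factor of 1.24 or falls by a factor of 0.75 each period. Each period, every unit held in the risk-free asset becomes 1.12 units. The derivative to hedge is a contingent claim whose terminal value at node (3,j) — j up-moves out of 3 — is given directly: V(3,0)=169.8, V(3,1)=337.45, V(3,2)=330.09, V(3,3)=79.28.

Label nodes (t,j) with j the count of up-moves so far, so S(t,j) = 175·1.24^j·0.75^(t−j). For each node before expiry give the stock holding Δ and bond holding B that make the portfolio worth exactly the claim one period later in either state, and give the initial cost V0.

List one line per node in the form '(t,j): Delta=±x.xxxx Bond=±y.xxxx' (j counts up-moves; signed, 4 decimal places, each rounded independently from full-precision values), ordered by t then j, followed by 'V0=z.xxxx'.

(0,0): Delta=-1.2613 Bond=377.8576
(1,0): Delta=0.4928 Bond=192.9662
(1,1): Delta=-1.6054 Bond=497.8712
(2,0): Delta=3.4757 Bond=-77.5064
(2,1): Delta=-0.0923 Bond=311.3530
(2,2): Delta=-1.9022 Bond=637.4847
V0=157.1262

Risk-neutral probability p* = (R−d)/(u−d) = (1.12−0.75)/(1.24−0.75) = 0.7551.
Terminal values V(3,·): V(3,0)=169.8000, V(3,1)=337.4500, V(3,2)=330.0900, V(3,3)=79.2800
  t=2,j=0: stock 98.4375 → up 122.0625 (V=337.4500), down 73.8281 (V=169.8000). Price 264.6365; hedge Δ=3.4757, bond B=-77.5064.
  t=2,j=1: stock 162.7500 → up 201.8100 (V=330.0900), down 122.0625 (V=337.4500). Price 296.3325; hedge Δ=-0.0923, bond B=311.3530.
  t=2,j=2: stock 269.0800 → up 333.6592 (V=79.2800), down 201.8100 (V=330.0900). Price 125.6276; hedge Δ=-1.9022, bond B=637.4847.
  t=1,j=0: stock 131.2500 → up 162.7500 (V=296.3325), down 98.4375 (V=264.6365). Price 257.6520; hedge Δ=0.4928, bond B=192.9662.
  t=1,j=1: stock 217.0000 → up 269.0800 (V=125.6276), down 162.7500 (V=296.3325). Price 149.4936; hedge Δ=-1.6054, bond B=497.8712.
  t=0,j=0: stock 175.0000 → up 217.0000 (V=149.4936), down 131.2500 (V=257.6520). Price 157.1262; hedge Δ=-1.2613, bond B=377.8576.
Check: Δ(0,0)·S0 + B(0,0) = 157.1262 = V0.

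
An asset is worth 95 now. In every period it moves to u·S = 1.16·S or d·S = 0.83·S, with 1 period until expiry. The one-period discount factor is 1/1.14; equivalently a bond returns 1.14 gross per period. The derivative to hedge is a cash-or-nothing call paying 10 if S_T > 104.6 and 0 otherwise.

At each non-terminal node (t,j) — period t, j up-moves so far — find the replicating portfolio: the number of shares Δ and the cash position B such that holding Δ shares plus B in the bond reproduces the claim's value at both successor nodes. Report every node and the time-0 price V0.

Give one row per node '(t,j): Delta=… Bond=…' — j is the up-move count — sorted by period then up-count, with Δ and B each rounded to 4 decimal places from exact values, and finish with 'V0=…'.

(0,0): Delta=0.3190 Bond=-22.0627
V0=8.2403

Since d<R<u, set p* = (R−d)/(u−d) = 0.9394; price each node as the discounted p*-expectation of its children.
Payoff layer (t=1): V(1,0)=0.0000, V(1,1)=10.0000
Node (0,0) S=95.0000: V=(p*·10.0000+(1−p*)·0.0000)/1.14=8.2403; Δ=(10.0000−0.0000)/(110.2000−78.8500)=0.3190; B=V−Δ·S=-22.0627
Self-financing check: at every node Δ·S+B equals the discounted successor values.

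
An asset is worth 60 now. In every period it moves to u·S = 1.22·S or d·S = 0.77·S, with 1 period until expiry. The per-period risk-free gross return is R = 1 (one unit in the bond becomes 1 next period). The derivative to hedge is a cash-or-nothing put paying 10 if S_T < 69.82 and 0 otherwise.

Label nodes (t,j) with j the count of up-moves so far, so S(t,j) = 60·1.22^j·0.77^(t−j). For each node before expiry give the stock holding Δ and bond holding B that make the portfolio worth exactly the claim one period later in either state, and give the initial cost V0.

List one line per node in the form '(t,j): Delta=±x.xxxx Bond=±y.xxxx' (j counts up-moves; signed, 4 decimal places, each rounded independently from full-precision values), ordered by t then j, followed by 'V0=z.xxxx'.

(0,0): Delta=-0.3704 Bond=27.1111
V0=4.8889

No-arbitrage ⇒ martingale measure with p* = (R−d)/(u−d) = 0.5111.
At expiry t=1: V(1,0)=10.0000, V(1,1)=0.0000
Node (0,0) S=60.0000: V=(p*·0.0000+(1−p*)·10.0000)/1=4.8889; Δ=(0.0000−10.0000)/(73.2000−46.2000)=-0.3704; B=V−Δ·S=27.1111
Root portfolio cost Δ·60+B reproduces V0=4.8889.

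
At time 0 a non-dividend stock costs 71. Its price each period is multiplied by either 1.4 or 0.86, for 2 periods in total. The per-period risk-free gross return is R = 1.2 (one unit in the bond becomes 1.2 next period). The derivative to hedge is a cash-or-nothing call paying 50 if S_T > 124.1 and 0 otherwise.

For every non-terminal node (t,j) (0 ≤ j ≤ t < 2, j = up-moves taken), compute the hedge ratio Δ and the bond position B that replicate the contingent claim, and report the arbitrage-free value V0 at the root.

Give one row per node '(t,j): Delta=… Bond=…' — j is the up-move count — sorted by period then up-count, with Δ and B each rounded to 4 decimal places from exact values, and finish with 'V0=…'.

(0,0): Delta=0.6843 Bond=-34.8175
(1,0): Delta=0.0000 Bond=0.0000
(1,1): Delta=0.9315 Bond=-66.3580
V0=13.7651

Since d<R<u, set p* = (R−d)/(u−d) = 0.6296; price each node as the discounted p*-expectation of its children.
Terminal values V(2,·): V(2,0)=0.0000, V(2,1)=0.0000, V(2,2)=50.0000
(1,0): S=61.0600. Δ = (V_up−V_dn)/(S_up−S_dn) = (0.0000−0.0000)/(85.4840−52.5116) = 0.0000. V = [p*·0.0000 + (1−p*)·0.0000]/1.2 = 0.0000. B = V − Δ·S = 0.0000.
(1,1): S=99.4000. Δ = (V_up−V_dn)/(S_up−S_dn) = (50.0000−0.0000)/(139.1600−85.4840) = 0.9315. V = [p*·50.0000 + (1−p*)·0.0000]/1.2 = 26.2346. B = V − Δ·S = -66.3580.
(0,0): S=71.0000. Δ = (V_up−V_dn)/(S_up−S_dn) = (26.2346−0.0000)/(99.4000−61.0600) = 0.6843. V = [p*·26.2346 + (1−p*)·0.0000]/1.2 = 13.7651. B = V − Δ·S = -34.8175.
Root portfolio cost Δ·71+B reproduces V0=13.7651.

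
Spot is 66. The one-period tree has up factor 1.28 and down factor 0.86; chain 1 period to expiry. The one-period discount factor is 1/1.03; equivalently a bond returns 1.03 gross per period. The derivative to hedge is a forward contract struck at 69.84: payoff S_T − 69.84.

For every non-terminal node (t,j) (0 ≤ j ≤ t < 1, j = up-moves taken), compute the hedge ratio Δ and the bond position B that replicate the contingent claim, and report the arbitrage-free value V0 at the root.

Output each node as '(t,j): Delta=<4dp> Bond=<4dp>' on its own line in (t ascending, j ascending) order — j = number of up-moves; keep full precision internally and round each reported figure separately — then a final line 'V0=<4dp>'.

Since d<R<u, set p* = (R−d)/(u−d) = 0.4048; price each node as the discounted p*-expectation of its children.
Terminal payoffs: V(1,0)=-13.0800, V(1,1)=14.6400
  t=0,j=0: stock 66.0000 → up 84.4800 (V=14.6400), down 56.7600 (V=-13.0800). Price -1.8058; hedge Δ=1.0000, bond B=-67.8058.
Root portfolio cost Δ·66+B reproduces V0=-1.8058.

(0,0): Delta=1.0000 Bond=-67.8058
V0=-1.8058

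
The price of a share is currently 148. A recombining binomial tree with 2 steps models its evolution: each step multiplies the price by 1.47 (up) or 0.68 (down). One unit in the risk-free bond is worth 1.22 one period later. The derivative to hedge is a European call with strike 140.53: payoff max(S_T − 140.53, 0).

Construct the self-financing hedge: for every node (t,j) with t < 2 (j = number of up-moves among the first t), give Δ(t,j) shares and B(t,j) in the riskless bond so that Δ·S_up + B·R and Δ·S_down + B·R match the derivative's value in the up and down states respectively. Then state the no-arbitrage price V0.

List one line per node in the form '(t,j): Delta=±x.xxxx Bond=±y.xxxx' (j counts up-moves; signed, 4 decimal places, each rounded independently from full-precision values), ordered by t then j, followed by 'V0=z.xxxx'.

No-arbitrage ⇒ martingale measure with p* = (R−d)/(u−d) = 0.6835.
At expiry t=2: V(2,0)=0.0000, V(2,1)=7.4108, V(2,2)=179.2832
Node (1,0) S=100.6400: V=(p*·7.4108+(1−p*)·0.0000)/1.22=4.1521; Δ=(7.4108−0.0000)/(147.9408−68.4352)=0.0932; B=V−Δ·S=-5.2286
Node (1,1) S=217.5600: V=(p*·179.2832+(1−p*)·7.4108)/1.22=102.3715; Δ=(179.2832−7.4108)/(319.8132−147.9408)=1.0000; B=V−Δ·S=-115.1885
Node (0,0) S=148.0000: V=(p*·102.3715+(1−p*)·4.1521)/1.22=58.4339; Δ=(102.3715−4.1521)/(217.5600−100.6400)=0.8401; B=V−Δ·S=-65.8943
Root portfolio cost Δ·148+B reproduces V0=58.4339.

(0,0): Delta=0.8401 Bond=-65.8943
(1,0): Delta=0.0932 Bond=-5.2286
(1,1): Delta=1.0000 Bond=-115.1885
V0=58.4339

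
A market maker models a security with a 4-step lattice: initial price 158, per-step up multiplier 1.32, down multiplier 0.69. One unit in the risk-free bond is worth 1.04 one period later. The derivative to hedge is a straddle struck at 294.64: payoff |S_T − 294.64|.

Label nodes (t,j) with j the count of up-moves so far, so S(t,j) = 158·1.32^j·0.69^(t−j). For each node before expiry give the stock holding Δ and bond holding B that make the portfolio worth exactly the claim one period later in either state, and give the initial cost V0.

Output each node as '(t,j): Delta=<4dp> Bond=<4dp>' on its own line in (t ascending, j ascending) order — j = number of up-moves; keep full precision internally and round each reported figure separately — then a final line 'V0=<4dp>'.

(0,0): Delta=-0.4333 Bond=192.4499
(1,0): Delta=-1.0000 Bond=261.9339
(1,1): Delta=-0.1963 Bond=150.7192
(2,0): Delta=-1.0000 Bond=272.4112
(2,1): Delta=-1.0000 Bond=272.4112
(2,2): Delta=0.1398 Bond=64.2173
(3,0): Delta=-1.0000 Bond=283.3077
(3,1): Delta=-1.0000 Bond=283.3077
(3,2): Delta=-1.0000 Bond=283.3077
(3,3): Delta=0.6165 Bond=-106.4314
V0=123.9948

Under the risk-neutral measure, an up-move has probability p* = (R−d)/(u−d) = 0.5556 and values discount at R = 1.04.
Terminal values V(4,·): V(4,0)=258.8259, V(4,1)=226.1262, V(4,2)=163.5701, V(4,3)=43.8975, V(4,4)=185.0413
(3,0): S=51.9044. Δ = (V_up−V_dn)/(S_up−S_dn) = (226.1262−258.8259)/(68.5138−35.8141) = -1.0000. V = [p*·226.1262 + (1−p*)·258.8259]/1.04 = 231.4033. B = V − Δ·S = 283.3077.
(3,1): S=99.2954. Δ = (V_up−V_dn)/(S_up−S_dn) = (163.5701−226.1262)/(131.0699−68.5138) = -1.0000. V = [p*·163.5701 + (1−p*)·226.1262]/1.04 = 184.0123. B = V − Δ·S = 283.3077.
(3,2): S=189.9564. Δ = (V_up−V_dn)/(S_up−S_dn) = (43.8975−163.5701)/(250.7425−131.0699) = -1.0000. V = [p*·43.8975 + (1−p*)·163.5701]/1.04 = 93.3512. B = V − Δ·S = 283.3077.
(3,3): S=363.3949. Δ = (V_up−V_dn)/(S_up−S_dn) = (185.0413−43.8975)/(479.6813−250.7425) = 0.6165. V = [p*·185.0413 + (1−p*)·43.8975]/1.04 = 117.6065. B = V − Δ·S = -106.4314.
(2,0): S=75.2238. Δ = (V_up−V_dn)/(S_up−S_dn) = (184.0123−231.4033)/(99.2954−51.9044) = -1.0000. V = [p*·184.0123 + (1−p*)·231.4033]/1.04 = 197.1874. B = V − Δ·S = 272.4112.
(2,1): S=143.9064. Δ = (V_up−V_dn)/(S_up−S_dn) = (93.3512−184.0123)/(189.9564−99.2954) = -1.0000. V = [p*·93.3512 + (1−p*)·184.0123]/1.04 = 128.5048. B = V − Δ·S = 272.4112.
(2,2): S=275.2992. Δ = (V_up−V_dn)/(S_up−S_dn) = (117.6065−93.3512)/(363.3949−189.9564) = 0.1398. V = [p*·117.6065 + (1−p*)·93.3512]/1.04 = 102.7177. B = V − Δ·S = 64.2173.
(1,0): S=109.0200. Δ = (V_up−V_dn)/(S_up−S_dn) = (128.5048−197.1874)/(143.9064−75.2238) = -1.0000. V = [p*·128.5048 + (1−p*)·197.1874]/1.04 = 152.9139. B = V − Δ·S = 261.9339.
(1,1): S=208.5600. Δ = (V_up−V_dn)/(S_up−S_dn) = (102.7177−128.5048)/(275.2992−143.9064) = -0.1963. V = [p*·102.7177 + (1−p*)·128.5048]/1.04 = 109.7871. B = V − Δ·S = 150.7192.
(0,0): S=158.0000. Δ = (V_up−V_dn)/(S_up−S_dn) = (109.7871−152.9139)/(208.5600−109.0200) = -0.4333. V = [p*·109.7871 + (1−p*)·152.9139]/1.04 = 123.9948. B = V − Δ·S = 192.4499.
Self-financing check: at every node Δ·S+B equals the discounted successor values.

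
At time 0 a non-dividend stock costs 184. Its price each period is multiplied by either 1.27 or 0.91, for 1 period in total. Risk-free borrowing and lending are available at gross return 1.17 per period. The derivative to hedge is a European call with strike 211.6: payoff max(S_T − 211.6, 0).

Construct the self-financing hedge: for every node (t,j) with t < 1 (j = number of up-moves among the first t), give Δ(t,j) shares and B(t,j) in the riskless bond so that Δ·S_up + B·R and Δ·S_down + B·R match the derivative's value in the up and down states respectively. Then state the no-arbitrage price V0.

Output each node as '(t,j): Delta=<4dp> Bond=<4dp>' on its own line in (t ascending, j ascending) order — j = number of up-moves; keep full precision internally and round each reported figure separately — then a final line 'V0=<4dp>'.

No-arbitrage ⇒ martingale measure with p* = (R−d)/(u−d) = 0.7222.
Terminal values V(1,·): V(1,0)=0.0000, V(1,1)=22.0800
Node (0,0) S=184.0000: V=(p*·22.0800+(1−p*)·0.0000)/1.17=13.6296; Δ=(22.0800−0.0000)/(233.6800−167.4400)=0.3333; B=V−Δ·S=-47.7037
Root portfolio cost Δ·184+B reproduces V0=13.6296.

(0,0): Delta=0.3333 Bond=-47.7037
V0=13.6296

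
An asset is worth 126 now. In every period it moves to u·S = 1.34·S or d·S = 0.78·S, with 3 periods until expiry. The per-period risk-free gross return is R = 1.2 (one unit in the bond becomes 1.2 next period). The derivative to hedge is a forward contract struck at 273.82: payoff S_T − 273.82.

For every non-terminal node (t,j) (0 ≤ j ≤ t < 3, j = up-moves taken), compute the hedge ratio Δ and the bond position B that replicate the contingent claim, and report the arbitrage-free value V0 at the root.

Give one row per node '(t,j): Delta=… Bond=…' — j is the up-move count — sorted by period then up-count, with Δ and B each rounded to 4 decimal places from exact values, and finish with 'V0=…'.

(0,0): Delta=1.0000 Bond=-158.4606
(1,0): Delta=1.0000 Bond=-190.1528
(1,1): Delta=1.0000 Bond=-190.1528
(2,0): Delta=1.0000 Bond=-228.1833
(2,1): Delta=1.0000 Bond=-228.1833
(2,2): Delta=1.0000 Bond=-228.1833
V0=-32.4606

Since d<R<u, set p* = (R−d)/(u−d) = 0.7500; price each node as the discounted p*-expectation of its children.
Payoff layer (t=3): V(3,0)=-214.0264, V(3,1)=-171.0977, V(3,2)=-97.3484, V(3,3)=29.3491
  t=2,j=0: stock 76.6584 → up 102.7223 (V=-171.0977), down 59.7936 (V=-214.0264). Price -151.5249; hedge Δ=1.0000, bond B=-228.1833.
  t=2,j=1: stock 131.6952 → up 176.4716 (V=-97.3484), down 102.7223 (V=-171.0977). Price -96.4881; hedge Δ=1.0000, bond B=-228.1833.
  t=2,j=2: stock 226.2456 → up 303.1691 (V=29.3491), down 176.4716 (V=-97.3484). Price -1.9377; hedge Δ=1.0000, bond B=-228.1833.
  t=1,j=0: stock 98.2800 → up 131.6952 (V=-96.4881), down 76.6584 (V=-151.5249). Price -91.8728; hedge Δ=1.0000, bond B=-190.1528.
  t=1,j=1: stock 168.8400 → up 226.2456 (V=-1.9377), down 131.6952 (V=-96.4881). Price -21.3128; hedge Δ=1.0000, bond B=-190.1528.
  t=0,j=0: stock 126.0000 → up 168.8400 (V=-21.3128), down 98.2800 (V=-91.8728). Price -32.4606; hedge Δ=1.0000, bond B=-158.4606.
Self-financing check: at every node Δ·S+B equals the discounted successor values.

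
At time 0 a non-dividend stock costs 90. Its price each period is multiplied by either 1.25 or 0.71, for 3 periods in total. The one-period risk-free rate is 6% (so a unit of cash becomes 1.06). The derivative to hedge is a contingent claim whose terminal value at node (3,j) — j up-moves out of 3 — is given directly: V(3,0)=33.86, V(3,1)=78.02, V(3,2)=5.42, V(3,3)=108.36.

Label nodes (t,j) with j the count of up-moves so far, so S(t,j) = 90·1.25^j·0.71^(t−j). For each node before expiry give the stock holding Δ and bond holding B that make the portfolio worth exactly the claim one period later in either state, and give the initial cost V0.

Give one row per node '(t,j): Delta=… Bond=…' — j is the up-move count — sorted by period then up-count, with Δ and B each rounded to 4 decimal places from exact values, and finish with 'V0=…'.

(0,0): Delta=0.2857 Bond=18.0895
(1,0): Delta=-0.8617 Bond=92.4904
(1,1): Delta=0.6394 Bond=-20.6250
(2,0): Delta=1.8025 Bond=-22.8323
(2,1): Delta=-1.6832 Bond=163.6562
(2,2): Delta=1.3556 Bond=-122.5727
V0=43.7981

Risk-neutral probability p* = (R−d)/(u−d) = (1.06−0.71)/(1.25−0.71) = 0.6481.
At expiry t=3: V(3,0)=33.8600, V(3,1)=78.0200, V(3,2)=5.4200, V(3,3)=108.3600
(2,0): S=45.3690. Δ = (V_up−V_dn)/(S_up−S_dn) = (78.0200−33.8600)/(56.7112−32.2120) = 1.8025. V = [p*·78.0200 + (1−p*)·33.8600]/1.06 = 58.9455. B = V − Δ·S = -22.8323.
(2,1): S=79.8750. Δ = (V_up−V_dn)/(S_up−S_dn) = (5.4200−78.0200)/(99.8438−56.7112) = -1.6832. V = [p*·5.4200 + (1−p*)·78.0200]/1.06 = 29.2117. B = V − Δ·S = 163.6562.
(2,2): S=140.6250. Δ = (V_up−V_dn)/(S_up−S_dn) = (108.3600−5.4200)/(175.7812−99.8438) = 1.3556. V = [p*·108.3600 + (1−p*)·5.4200]/1.06 = 68.0570. B = V − Δ·S = -122.5727.
(1,0): S=63.9000. Δ = (V_up−V_dn)/(S_up−S_dn) = (29.2117−58.9455)/(79.8750−45.3690) = -0.8617. V = [p*·29.2117 + (1−p*)·58.9455]/1.06 = 37.4279. B = V − Δ·S = 92.4904.
(1,1): S=112.5000. Δ = (V_up−V_dn)/(S_up−S_dn) = (68.0570−29.2117)/(140.6250−79.8750) = 0.6394. V = [p*·68.0570 + (1−p*)·29.2117]/1.06 = 51.3106. B = V − Δ·S = -20.6250.
(0,0): S=90.0000. Δ = (V_up−V_dn)/(S_up−S_dn) = (51.3106−37.4279)/(112.5000−63.9000) = 0.2857. V = [p*·51.3106 + (1−p*)·37.4279]/1.06 = 43.7981. B = V − Δ·S = 18.0895.
Each (Δ,B) replicates both successor values, so the strategy is self-financing and V0 is arbitrage-free.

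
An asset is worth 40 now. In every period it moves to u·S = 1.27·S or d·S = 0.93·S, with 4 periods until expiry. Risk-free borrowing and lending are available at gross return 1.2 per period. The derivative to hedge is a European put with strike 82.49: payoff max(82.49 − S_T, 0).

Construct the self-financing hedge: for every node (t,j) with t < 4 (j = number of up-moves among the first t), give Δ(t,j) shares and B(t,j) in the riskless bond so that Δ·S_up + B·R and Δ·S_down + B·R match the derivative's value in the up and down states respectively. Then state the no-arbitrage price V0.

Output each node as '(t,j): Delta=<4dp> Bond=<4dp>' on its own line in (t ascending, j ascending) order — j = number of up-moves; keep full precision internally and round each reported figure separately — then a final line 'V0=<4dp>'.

Risk-neutral probability p* = (R−d)/(u−d) = (1.2−0.93)/(1.27−0.93) = 0.7941.
Payoff layer (t=4): V(4,0)=52.5679, V(4,1)=41.6287, V(4,2)=26.6901, V(4,3)=6.2902, V(4,4)=0.0000
  t=3,j=0: stock 32.1743 → up 40.8613 (V=41.6287), down 29.9221 (V=52.5679). Price 36.5674; hedge Δ=-1.0000, bond B=68.7417.
  t=3,j=1: stock 43.9369 → up 55.7999 (V=26.6901), down 40.8613 (V=41.6287). Price 24.8047; hedge Δ=-1.0000, bond B=68.7417.
  t=3,j=2: stock 59.9999 → up 76.1998 (V=6.2902), down 55.7999 (V=26.6901). Price 8.7418; hedge Δ=-1.0000, bond B=68.7417.
  t=3,j=3: stock 81.9353 → up 104.0579 (V=0.0000), down 76.1998 (V=6.2902). Price 1.0792; hedge Δ=-0.2258, bond B=19.5796.
  t=2,j=0: stock 34.5960 → up 43.9369 (V=24.8047), down 32.1743 (V=36.5674). Price 22.6887; hedge Δ=-1.0000, bond B=57.2847.
  t=2,j=1: stock 47.2440 → up 59.9999 (V=8.7418), down 43.9369 (V=24.8047). Price 10.0407; hedge Δ=-1.0000, bond B=57.2847.
  t=2,j=2: stock 64.5160 → up 81.9353 (V=1.0792), down 59.9999 (V=8.7418). Price 2.2140; hedge Δ=-0.3493, bond B=24.7510.
  t=1,j=0: stock 37.2000 → up 47.2440 (V=10.0407), down 34.5960 (V=22.6887). Price 10.5373; hedge Δ=-1.0000, bond B=47.7373.
  t=1,j=1: stock 50.8000 → up 64.5160 (V=2.2140), down 47.2440 (V=10.0407). Price 3.1878; hedge Δ=-0.4531, bond B=26.2076.
  t=0,j=0: stock 40.0000 → up 50.8000 (V=3.1878), down 37.2000 (V=10.5373). Price 3.9174; hedge Δ=-0.5404, bond B=25.5335.
Root portfolio cost Δ·40+B reproduces V0=3.9174.

(0,0): Delta=-0.5404 Bond=25.5335
(1,0): Delta=-1.0000 Bond=47.7373
(1,1): Delta=-0.4531 Bond=26.2076
(2,0): Delta=-1.0000 Bond=57.2847
(2,1): Delta=-1.0000 Bond=57.2847
(2,2): Delta=-0.3493 Bond=24.7510
(3,0): Delta=-1.0000 Bond=68.7417
(3,1): Delta=-1.0000 Bond=68.7417
(3,2): Delta=-1.0000 Bond=68.7417
(3,3): Delta=-0.2258 Bond=19.5796
V0=3.9174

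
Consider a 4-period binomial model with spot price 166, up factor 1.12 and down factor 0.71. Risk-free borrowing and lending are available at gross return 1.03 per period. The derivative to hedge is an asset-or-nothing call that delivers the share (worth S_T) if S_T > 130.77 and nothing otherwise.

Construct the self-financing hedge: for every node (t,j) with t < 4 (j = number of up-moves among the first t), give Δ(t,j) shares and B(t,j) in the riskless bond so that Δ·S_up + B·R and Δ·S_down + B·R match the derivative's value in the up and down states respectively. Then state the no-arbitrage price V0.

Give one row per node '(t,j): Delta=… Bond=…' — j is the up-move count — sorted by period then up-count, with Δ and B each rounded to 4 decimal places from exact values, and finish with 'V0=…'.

(0,0): Delta=1.5044 Bond=-102.2017
(1,0): Delta=1.9676 Bond=-159.8511
(1,1): Delta=1.4219 Bond=-89.9162
(2,0): Delta=0.0000 Bond=0.0000
(2,1): Delta=2.3184 Bond=-210.9535
(2,2): Delta=1.2620 Bond=-59.3307
(3,0): Delta=0.0000 Bond=0.0000
(3,1): Delta=0.0000 Bond=0.0000
(3,2): Delta=2.7317 Bond=-278.3927
(3,3): Delta=1.0000 Bond=0.0000
V0=147.5354

The replicating-portfolio and risk-neutral prices coincide; use p* = (1.03−0.71)/(1.12−0.71) = 0.7805 for the latter.
Terminal payoffs: V(4,0)=0.0000, V(4,1)=0.0000, V(4,2)=0.0000, V(4,3)=165.5848, V(4,4)=261.2042
Node (3,0) S=59.4132: V=(p*·0.0000+(1−p*)·0.0000)/1.03=0.0000; Δ=(0.0000−0.0000)/(66.5428−42.1834)=0.0000; B=V−Δ·S=0.0000
Node (3,1) S=93.7223: V=(p*·0.0000+(1−p*)·0.0000)/1.03=0.0000; Δ=(0.0000−0.0000)/(104.9689−66.5428)=0.0000; B=V−Δ·S=0.0000
Node (3,2) S=147.8436: V=(p*·165.5848+(1−p*)·0.0000)/1.03=125.4727; Δ=(165.5848−0.0000)/(165.5848−104.9689)=2.7317; B=V−Δ·S=-278.3927
Node (3,3) S=233.2180: V=(p*·261.2042+(1−p*)·165.5848)/1.03=233.2180; Δ=(261.2042−165.5848)/(261.2042−165.5848)=1.0000; B=V−Δ·S=0.0000
Node (2,0) S=83.6806: V=(p*·0.0000+(1−p*)·0.0000)/1.03=0.0000; Δ=(0.0000−0.0000)/(93.7223−59.4132)=0.0000; B=V−Δ·S=0.0000
Node (2,1) S=132.0032: V=(p*·125.4727+(1−p*)·0.0000)/1.03=95.0776; Δ=(125.4727−0.0000)/(147.8436−93.7223)=2.3184; B=V−Δ·S=-210.9535
Node (2,2) S=208.2304: V=(p*·233.2180+(1−p*)·125.4727)/1.03=203.4628; Δ=(233.2180−125.4727)/(233.2180−147.8436)=1.2620; B=V−Δ·S=-59.3307
Node (1,0) S=117.8600: V=(p*·95.0776+(1−p*)·0.0000)/1.03=72.0456; Δ=(95.0776−0.0000)/(132.0032−83.6806)=1.9676; B=V−Δ·S=-159.8511
Node (1,1) S=185.9200: V=(p*·203.4628+(1−p*)·95.0776)/1.03=174.4378; Δ=(203.4628−95.0776)/(208.2304−132.0032)=1.4219; B=V−Δ·S=-89.9162
Node (0,0) S=166.0000: V=(p*·174.4378+(1−p*)·72.0456)/1.03=147.5354; Δ=(174.4378−72.0456)/(185.9200−117.8600)=1.5044; B=V−Δ·S=-102.2017
Each (Δ,B) replicates both successor values, so the strategy is self-financing and V0 is arbitrage-free.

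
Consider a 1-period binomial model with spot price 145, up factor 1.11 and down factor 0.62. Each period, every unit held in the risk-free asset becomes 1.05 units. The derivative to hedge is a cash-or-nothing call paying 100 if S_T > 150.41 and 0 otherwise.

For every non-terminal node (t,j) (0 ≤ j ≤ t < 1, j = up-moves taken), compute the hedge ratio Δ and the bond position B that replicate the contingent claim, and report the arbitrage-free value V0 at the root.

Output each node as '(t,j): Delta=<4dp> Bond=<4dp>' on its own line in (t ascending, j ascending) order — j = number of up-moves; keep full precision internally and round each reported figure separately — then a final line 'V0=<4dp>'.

The replicating-portfolio and risk-neutral prices coincide; use p* = (1.05−0.62)/(1.11−0.62) = 0.8776 for the latter.
Terminal payoffs: V(1,0)=0.0000, V(1,1)=100.0000
(0,0): S=145.0000. Δ = (V_up−V_dn)/(S_up−S_dn) = (100.0000−0.0000)/(160.9500−89.9000) = 1.4075. V = [p*·100.0000 + (1−p*)·0.0000]/1.05 = 83.5763. B = V − Δ·S = -120.5053.
Each (Δ,B) replicates both successor values, so the strategy is self-financing and V0 is arbitrage-free.

(0,0): Delta=1.4075 Bond=-120.5053
V0=83.5763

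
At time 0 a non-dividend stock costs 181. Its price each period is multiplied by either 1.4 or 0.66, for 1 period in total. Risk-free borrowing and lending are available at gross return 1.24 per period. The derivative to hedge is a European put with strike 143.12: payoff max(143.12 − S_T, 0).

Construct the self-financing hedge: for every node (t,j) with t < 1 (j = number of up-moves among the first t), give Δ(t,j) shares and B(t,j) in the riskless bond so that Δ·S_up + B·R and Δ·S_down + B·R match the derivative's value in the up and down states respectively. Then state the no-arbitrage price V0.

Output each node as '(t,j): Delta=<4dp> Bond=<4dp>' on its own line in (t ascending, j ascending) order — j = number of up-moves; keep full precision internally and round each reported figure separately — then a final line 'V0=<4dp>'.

No-arbitrage ⇒ martingale measure with p* = (R−d)/(u−d) = 0.7838.
Terminal payoffs: V(1,0)=23.6600, V(1,1)=0.0000
(0,0): S=181.0000. Δ = (V_up−V_dn)/(S_up−S_dn) = (0.0000−23.6600)/(253.4000−119.4600) = -0.1766. V = [p*·0.0000 + (1−p*)·23.6600]/1.24 = 4.1255. B = V − Δ·S = 36.0985.
The time-0 hedge costs 4.1255, which is the no-arbitrage price.

(0,0): Delta=-0.1766 Bond=36.0985
V0=4.1255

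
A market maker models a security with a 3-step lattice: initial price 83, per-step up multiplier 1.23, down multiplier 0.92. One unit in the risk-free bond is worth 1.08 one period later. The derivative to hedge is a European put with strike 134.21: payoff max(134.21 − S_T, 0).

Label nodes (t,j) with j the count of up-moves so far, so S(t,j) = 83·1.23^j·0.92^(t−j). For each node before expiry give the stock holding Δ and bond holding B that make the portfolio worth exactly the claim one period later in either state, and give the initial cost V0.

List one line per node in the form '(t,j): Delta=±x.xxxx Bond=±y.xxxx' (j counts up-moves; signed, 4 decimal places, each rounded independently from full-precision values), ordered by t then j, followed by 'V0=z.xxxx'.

The replicating-portfolio and risk-neutral prices coincide; use p* = (1.08−0.92)/(1.23−0.92) = 0.5161 for the latter.
Terminal values V(3,·): V(3,0)=69.5789, V(3,1)=47.8010, V(3,2)=18.6850, V(3,3)=0.0000
  t=2,j=0: stock 70.2512 → up 86.4090 (V=47.8010), down 64.6311 (V=69.5789). Price 54.0173; hedge Δ=-1.0000, bond B=124.2685.
  t=2,j=1: stock 93.9228 → up 115.5250 (V=18.6850), down 86.4090 (V=47.8010). Price 30.3457; hedge Δ=-1.0000, bond B=124.2685.
  t=2,j=2: stock 125.5707 → up 154.4520 (V=0.0000), down 115.5250 (V=18.6850). Price 8.3714; hedge Δ=-0.4800, bond B=68.6454.
  t=1,j=0: stock 76.3600 → up 93.9228 (V=30.3457), down 70.2512 (V=54.0173). Price 38.7034; hedge Δ=-1.0000, bond B=115.0634.
  t=1,j=1: stock 102.0900 → up 125.5707 (V=8.3714), down 93.9228 (V=30.3457). Price 17.5964; hedge Δ=-0.6943, bond B=88.4813.
  t=0,j=0: stock 83.0000 → up 102.0900 (V=17.5964), down 76.3600 (V=38.7034). Price 25.7495; hedge Δ=-0.8203, bond B=93.8367.
Root portfolio cost Δ·83+B reproduces V0=25.7495.

(0,0): Delta=-0.8203 Bond=93.8367
(1,0): Delta=-1.0000 Bond=115.0634
(1,1): Delta=-0.6943 Bond=88.4813
(2,0): Delta=-1.0000 Bond=124.2685
(2,1): Delta=-1.0000 Bond=124.2685
(2,2): Delta=-0.4800 Bond=68.6454
V0=25.7495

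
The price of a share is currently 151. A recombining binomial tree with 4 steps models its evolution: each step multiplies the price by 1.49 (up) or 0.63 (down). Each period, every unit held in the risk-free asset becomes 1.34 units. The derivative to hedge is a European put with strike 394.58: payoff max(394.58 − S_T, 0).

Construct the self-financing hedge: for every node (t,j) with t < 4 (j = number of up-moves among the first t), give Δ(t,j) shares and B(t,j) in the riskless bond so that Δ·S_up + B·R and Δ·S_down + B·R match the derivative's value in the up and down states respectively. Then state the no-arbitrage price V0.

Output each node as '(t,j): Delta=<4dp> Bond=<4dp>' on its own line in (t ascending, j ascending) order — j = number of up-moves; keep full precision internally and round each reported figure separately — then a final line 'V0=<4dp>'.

(0,0): Delta=-0.3703 Bond=77.6753
(1,0): Delta=-1.0000 Bond=163.9912
(1,1): Delta=-0.3140 Bond=91.4287
(2,0): Delta=-1.0000 Bond=219.7483
(2,1): Delta=-1.0000 Bond=219.7483
(2,2): Delta=-0.2527 Bond=101.9721
(3,0): Delta=-1.0000 Bond=294.4627
(3,1): Delta=-1.0000 Bond=294.4627
(3,2): Delta=-1.0000 Bond=294.4627
(3,3): Delta=-0.1860 Bond=103.3003
V0=21.7647

Since d<R<u, set p* = (R−d)/(u−d) = 0.8256; price each node as the discounted p*-expectation of its children.
At expiry t=4: V(4,0)=370.7930, V(4,1)=338.3219, V(4,2)=261.5252, V(4,3)=79.8948, V(4,4)=0.0000
  t=3,j=0: stock 37.7571 → up 56.2581 (V=338.3219), down 23.7870 (V=370.7930). Price 256.7056; hedge Δ=-1.0000, bond B=294.4627.
  t=3,j=1: stock 89.2985 → up 133.0548 (V=261.5252), down 56.2581 (V=338.3219). Price 205.1642; hedge Δ=-1.0000, bond B=294.4627.
  t=3,j=2: stock 211.1981 → up 314.6852 (V=79.8948), down 133.0548 (V=261.5252). Price 83.2646; hedge Δ=-1.0000, bond B=294.4627.
  t=3,j=3: stock 499.5003 → up 744.2554 (V=0.0000), down 314.6852 (V=79.8948). Price 10.3994; hedge Δ=-0.1860, bond B=103.3003.
  t=2,j=0: stock 59.9319 → up 89.2985 (V=205.1642), down 37.7571 (V=256.7056). Price 159.8164; hedge Δ=-1.0000, bond B=219.7483.
  t=2,j=1: stock 141.7437 → up 211.1981 (V=83.2646), down 89.2985 (V=205.1642). Price 78.0046; hedge Δ=-1.0000, bond B=219.7483.
  t=2,j=2: stock 335.2351 → up 499.5003 (V=10.3994), down 211.1981 (V=83.2646). Price 17.2451; hedge Δ=-0.2527, bond B=101.9721.
  t=1,j=0: stock 95.1300 → up 141.7437 (V=78.0046), down 59.9319 (V=159.8164). Price 68.8612; hedge Δ=-1.0000, bond B=163.9912.
  t=1,j=1: stock 224.9900 → up 335.2351 (V=17.2451), down 141.7437 (V=78.0046). Price 20.7781; hedge Δ=-0.3140, bond B=91.4287.
  t=0,j=0: stock 151.0000 → up 224.9900 (V=20.7781), down 95.1300 (V=68.8612). Price 21.7647; hedge Δ=-0.3703, bond B=77.6753.
The time-0 hedge costs 21.7647, which is the no-arbitrage price.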